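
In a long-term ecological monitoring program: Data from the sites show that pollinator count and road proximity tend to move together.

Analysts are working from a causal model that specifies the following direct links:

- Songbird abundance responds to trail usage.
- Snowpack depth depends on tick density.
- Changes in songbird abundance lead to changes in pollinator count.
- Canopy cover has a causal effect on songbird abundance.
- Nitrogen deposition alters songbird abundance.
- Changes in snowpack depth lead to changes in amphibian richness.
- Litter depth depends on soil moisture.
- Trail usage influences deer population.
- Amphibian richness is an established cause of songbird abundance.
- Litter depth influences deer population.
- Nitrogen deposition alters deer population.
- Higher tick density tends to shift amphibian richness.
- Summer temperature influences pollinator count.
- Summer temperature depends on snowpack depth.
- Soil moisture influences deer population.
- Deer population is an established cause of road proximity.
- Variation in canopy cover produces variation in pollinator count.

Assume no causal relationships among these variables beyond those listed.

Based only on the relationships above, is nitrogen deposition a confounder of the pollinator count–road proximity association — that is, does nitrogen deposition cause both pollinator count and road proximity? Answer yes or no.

yes

Nitrogen deposition has a causal path to pollinator count (nitrogen deposition → songbird abundance → pollinator count) and to road proximity (nitrogen deposition → deer population → road proximity), so it is a common cause of both — a confounder.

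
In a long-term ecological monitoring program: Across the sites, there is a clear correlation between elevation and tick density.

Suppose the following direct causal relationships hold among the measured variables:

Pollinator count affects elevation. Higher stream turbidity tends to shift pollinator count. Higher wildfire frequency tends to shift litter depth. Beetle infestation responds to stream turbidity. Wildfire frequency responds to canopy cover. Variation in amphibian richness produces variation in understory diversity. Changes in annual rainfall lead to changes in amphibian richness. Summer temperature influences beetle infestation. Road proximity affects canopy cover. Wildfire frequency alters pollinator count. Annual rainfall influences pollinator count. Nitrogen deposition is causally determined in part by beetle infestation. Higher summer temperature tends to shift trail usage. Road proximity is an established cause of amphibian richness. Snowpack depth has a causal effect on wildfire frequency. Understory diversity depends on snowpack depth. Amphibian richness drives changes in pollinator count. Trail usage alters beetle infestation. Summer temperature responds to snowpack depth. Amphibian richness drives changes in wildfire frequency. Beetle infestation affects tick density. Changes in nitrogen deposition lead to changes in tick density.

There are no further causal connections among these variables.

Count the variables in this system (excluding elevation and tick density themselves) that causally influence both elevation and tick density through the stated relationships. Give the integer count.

The common causes are: snowpack depth (to elevation via snowpack depth → wildfire frequency → pollinator count → elevation; to tick density via snowpack depth → summer temperature → beetle infestation → tick density); stream turbidity (to elevation via stream turbidity → pollinator count → elevation; to tick density via stream turbidity → beetle infestation → tick density).
Every other variable lacks a causal path to at least one of elevation and tick density.

2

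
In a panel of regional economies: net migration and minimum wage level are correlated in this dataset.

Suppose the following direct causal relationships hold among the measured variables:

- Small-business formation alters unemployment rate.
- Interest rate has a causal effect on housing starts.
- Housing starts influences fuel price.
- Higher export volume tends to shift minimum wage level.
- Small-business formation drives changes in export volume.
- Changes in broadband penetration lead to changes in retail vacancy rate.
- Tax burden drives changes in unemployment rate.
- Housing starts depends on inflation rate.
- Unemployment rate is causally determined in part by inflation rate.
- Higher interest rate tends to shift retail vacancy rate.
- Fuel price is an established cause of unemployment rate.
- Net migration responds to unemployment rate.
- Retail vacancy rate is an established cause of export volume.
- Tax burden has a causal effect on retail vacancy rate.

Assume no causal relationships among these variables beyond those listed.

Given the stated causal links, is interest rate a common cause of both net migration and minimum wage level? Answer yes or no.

Interest rate has a causal path to net migration (interest rate → housing starts → fuel price → unemployment rate → net migration) and to minimum wage level (interest rate → retail vacancy rate → export volume → minimum wage level), so it is a common cause of both — a confounder.

yes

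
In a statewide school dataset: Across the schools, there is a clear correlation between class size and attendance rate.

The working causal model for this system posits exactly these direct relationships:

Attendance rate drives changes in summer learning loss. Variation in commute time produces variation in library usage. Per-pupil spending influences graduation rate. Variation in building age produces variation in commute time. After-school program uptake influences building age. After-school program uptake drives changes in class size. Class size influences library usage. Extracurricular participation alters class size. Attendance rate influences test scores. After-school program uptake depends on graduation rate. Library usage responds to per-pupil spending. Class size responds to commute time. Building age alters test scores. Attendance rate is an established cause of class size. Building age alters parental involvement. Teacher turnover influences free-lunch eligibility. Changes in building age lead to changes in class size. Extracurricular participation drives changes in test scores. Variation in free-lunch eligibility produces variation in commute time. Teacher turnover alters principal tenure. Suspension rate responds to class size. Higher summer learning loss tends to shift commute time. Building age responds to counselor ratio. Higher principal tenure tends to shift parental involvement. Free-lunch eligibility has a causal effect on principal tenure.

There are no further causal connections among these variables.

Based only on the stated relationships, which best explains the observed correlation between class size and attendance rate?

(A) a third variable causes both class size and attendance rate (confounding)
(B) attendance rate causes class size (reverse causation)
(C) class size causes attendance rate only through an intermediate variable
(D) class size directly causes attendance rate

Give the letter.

B

The stated link runs attendance rate → class size; class size has no causal path to attendance rate. No variable causes both, so confounding is ruled out. The correlation reflects reverse causation.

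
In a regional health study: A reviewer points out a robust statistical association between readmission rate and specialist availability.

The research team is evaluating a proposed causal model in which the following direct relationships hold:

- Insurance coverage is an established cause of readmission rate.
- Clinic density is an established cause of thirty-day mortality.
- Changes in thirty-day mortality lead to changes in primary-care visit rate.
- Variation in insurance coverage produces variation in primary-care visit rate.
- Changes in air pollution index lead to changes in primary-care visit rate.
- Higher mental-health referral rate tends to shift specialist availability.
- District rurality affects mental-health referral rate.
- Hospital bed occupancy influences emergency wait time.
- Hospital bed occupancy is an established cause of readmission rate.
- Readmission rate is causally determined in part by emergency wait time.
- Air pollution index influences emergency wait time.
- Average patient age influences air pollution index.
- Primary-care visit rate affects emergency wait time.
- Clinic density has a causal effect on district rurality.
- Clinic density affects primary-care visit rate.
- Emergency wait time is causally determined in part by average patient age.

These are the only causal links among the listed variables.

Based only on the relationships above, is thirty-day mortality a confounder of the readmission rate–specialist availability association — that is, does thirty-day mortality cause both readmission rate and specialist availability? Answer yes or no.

no

Thirty-day mortality has no stated causal path to specialist availability. A confounder must cause both variables, so thirty-day mortality does not qualify.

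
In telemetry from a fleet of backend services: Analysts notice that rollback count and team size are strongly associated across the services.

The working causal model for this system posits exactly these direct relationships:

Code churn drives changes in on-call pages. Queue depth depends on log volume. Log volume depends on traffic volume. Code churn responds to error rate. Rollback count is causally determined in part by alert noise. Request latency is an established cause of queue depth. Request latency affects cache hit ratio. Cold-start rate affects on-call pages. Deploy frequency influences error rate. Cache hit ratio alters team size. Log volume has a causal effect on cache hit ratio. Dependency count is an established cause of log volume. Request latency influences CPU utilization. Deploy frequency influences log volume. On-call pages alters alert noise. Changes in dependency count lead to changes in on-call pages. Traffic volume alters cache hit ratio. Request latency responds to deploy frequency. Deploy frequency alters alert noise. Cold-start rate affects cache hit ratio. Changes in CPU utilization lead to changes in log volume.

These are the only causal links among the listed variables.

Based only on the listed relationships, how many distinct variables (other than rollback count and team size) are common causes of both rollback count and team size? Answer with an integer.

3

The common causes are: cold-start rate (to rollback count via cold-start rate → on-call pages → alert noise → rollback count; to team size via cold-start rate → cache hit ratio → team size); dependency count (to rollback count via dependency count → on-call pages → alert noise → rollback count; to team size via dependency count → log volume → cache hit ratio → team size); deploy frequency (to rollback count via deploy frequency → alert noise → rollback count; to team size via deploy frequency → log volume → cache hit ratio → team size).
Every other variable lacks a causal path to at least one of rollback count and team size.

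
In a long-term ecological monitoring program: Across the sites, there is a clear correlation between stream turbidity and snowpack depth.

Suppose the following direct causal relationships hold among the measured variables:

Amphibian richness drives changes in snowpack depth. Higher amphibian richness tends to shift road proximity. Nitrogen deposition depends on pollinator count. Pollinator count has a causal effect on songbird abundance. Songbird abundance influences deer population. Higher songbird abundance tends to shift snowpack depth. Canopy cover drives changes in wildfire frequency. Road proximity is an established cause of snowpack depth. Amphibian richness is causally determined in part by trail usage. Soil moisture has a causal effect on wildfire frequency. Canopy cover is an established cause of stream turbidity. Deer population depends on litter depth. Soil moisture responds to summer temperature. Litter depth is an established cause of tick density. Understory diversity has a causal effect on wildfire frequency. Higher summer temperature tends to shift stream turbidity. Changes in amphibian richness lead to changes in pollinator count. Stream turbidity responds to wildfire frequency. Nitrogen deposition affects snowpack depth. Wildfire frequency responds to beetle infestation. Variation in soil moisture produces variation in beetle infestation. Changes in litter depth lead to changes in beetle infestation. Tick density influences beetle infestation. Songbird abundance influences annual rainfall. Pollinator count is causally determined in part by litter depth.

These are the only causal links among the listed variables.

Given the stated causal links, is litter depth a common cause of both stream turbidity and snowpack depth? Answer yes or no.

yes

Litter depth has a causal path to stream turbidity (litter depth → beetle infestation → wildfire frequency → stream turbidity) and to snowpack depth (litter depth → pollinator count → nitrogen deposition → snowpack depth), so it is a common cause of both — a confounder.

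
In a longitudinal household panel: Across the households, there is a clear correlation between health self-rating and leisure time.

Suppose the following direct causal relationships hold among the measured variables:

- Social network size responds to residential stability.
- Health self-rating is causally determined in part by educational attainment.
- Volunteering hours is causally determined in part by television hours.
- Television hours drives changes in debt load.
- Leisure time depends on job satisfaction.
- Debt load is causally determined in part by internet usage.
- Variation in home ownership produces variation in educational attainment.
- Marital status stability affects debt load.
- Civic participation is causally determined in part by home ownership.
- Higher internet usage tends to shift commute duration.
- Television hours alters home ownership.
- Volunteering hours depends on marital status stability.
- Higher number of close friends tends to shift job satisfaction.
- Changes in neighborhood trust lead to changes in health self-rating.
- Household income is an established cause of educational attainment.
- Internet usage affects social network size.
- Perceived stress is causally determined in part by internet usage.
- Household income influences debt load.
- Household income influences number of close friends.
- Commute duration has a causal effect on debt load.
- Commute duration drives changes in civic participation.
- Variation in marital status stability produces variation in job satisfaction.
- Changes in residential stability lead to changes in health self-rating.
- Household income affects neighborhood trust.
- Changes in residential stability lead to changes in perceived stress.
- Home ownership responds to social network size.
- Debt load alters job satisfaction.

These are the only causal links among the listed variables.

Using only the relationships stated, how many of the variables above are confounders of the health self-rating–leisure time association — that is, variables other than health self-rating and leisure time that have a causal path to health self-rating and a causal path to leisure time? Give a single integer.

3

The common causes are: household income (to health self-rating via household income → educational attainment → health self-rating; to leisure time via household income → debt load → job satisfaction → leisure time); internet usage (to health self-rating via internet usage → social network size → home ownership → educational attainment → health self-rating; to leisure time via internet usage → debt load → job satisfaction → leisure time); television hours (to health self-rating via television hours → home ownership → educational attainment → health self-rating; to leisure time via television hours → debt load → job satisfaction → leisure time).
Every other variable lacks a causal path to at least one of health self-rating and leisure time.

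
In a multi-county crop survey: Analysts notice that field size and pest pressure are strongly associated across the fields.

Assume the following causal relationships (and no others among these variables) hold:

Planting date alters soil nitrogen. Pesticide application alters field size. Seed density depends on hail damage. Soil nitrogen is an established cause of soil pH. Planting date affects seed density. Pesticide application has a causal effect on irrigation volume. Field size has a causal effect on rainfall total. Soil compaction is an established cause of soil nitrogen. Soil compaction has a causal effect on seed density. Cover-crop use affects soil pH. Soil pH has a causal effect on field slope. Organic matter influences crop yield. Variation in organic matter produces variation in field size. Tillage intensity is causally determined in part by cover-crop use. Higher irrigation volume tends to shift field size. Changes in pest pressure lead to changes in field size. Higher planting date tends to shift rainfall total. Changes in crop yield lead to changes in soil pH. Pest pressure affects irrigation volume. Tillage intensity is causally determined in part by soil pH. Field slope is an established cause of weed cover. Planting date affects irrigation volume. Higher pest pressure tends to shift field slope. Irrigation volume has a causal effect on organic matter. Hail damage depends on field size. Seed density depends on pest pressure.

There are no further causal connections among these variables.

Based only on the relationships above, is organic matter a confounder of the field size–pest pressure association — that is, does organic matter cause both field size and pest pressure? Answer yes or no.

no

Organic matter has no stated causal path to pest pressure. A confounder must cause both variables, so organic matter does not qualify.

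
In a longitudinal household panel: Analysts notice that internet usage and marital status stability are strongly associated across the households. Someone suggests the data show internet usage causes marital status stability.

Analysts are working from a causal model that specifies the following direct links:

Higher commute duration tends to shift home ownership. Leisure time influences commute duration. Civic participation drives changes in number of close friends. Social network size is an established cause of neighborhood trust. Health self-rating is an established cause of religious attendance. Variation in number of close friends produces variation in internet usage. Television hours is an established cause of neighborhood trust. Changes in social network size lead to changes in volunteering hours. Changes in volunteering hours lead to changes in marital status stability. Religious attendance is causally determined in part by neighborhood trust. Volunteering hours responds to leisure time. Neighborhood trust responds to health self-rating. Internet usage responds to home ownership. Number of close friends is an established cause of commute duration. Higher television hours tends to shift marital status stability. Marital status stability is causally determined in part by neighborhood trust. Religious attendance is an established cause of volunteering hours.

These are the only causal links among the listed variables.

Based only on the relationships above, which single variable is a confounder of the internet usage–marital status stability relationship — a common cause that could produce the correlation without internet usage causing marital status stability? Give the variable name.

leisure time

Leisure time has a causal path to internet usage (leisure time → commute duration → home ownership → internet usage) and a separate causal path to marital status stability (leisure time → volunteering hours → marital status stability), so it is a common cause of both.
No stated relationship gives internet usage a causal route to marital status stability, so the correlation is explained by the shared upstream cause rather than a direct effect.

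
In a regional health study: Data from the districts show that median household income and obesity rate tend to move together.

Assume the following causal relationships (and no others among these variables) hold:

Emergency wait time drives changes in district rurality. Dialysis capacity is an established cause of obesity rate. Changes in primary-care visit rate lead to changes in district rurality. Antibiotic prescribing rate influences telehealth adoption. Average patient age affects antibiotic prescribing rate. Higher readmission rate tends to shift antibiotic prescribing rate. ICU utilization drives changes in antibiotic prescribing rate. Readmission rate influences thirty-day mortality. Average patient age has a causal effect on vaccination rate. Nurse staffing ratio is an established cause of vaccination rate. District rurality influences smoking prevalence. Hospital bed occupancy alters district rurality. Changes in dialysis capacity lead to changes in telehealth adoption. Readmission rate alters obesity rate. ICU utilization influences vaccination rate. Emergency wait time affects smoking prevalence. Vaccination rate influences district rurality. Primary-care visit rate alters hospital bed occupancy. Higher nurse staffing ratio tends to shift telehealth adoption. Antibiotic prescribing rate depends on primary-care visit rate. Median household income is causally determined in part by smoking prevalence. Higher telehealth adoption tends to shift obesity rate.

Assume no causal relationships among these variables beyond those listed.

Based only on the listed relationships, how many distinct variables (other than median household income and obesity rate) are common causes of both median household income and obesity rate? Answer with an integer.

The common causes are: ICU utilization (to median household income via ICU utilization → vaccination rate → district rurality → smoking prevalence → median household income; to obesity rate via ICU utilization → antibiotic prescribing rate → telehealth adoption → obesity rate); average patient age (to median household income via average patient age → vaccination rate → district rurality → smoking prevalence → median household income; to obesity rate via average patient age → antibiotic prescribing rate → telehealth adoption → obesity rate); nurse staffing ratio (to median household income via nurse staffing ratio → vaccination rate → district rurality → smoking prevalence → median household income; to obesity rate via nurse staffing ratio → telehealth adoption → obesity rate); primary-care visit rate (to median household income via primary-care visit rate → district rurality → smoking prevalence → median household income; to obesity rate via primary-care visit rate → antibiotic prescribing rate → telehealth adoption → obesity rate).
Every other variable lacks a causal path to at least one of median household income and obesity rate.

4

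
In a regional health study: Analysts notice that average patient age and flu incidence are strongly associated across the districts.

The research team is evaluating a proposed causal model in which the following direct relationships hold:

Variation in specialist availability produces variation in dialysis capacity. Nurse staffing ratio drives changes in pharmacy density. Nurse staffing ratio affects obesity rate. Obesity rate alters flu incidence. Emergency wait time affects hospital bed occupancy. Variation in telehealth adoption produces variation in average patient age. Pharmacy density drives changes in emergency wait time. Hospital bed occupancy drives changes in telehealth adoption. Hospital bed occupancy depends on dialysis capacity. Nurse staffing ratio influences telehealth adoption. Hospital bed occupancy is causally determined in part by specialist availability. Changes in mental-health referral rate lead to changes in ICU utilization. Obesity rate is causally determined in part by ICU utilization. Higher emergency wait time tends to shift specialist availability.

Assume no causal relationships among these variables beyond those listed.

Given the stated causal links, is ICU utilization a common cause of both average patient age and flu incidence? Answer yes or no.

ICU utilization has no stated causal path to average patient age. A confounder must cause both variables, so ICU utilization does not qualify.

no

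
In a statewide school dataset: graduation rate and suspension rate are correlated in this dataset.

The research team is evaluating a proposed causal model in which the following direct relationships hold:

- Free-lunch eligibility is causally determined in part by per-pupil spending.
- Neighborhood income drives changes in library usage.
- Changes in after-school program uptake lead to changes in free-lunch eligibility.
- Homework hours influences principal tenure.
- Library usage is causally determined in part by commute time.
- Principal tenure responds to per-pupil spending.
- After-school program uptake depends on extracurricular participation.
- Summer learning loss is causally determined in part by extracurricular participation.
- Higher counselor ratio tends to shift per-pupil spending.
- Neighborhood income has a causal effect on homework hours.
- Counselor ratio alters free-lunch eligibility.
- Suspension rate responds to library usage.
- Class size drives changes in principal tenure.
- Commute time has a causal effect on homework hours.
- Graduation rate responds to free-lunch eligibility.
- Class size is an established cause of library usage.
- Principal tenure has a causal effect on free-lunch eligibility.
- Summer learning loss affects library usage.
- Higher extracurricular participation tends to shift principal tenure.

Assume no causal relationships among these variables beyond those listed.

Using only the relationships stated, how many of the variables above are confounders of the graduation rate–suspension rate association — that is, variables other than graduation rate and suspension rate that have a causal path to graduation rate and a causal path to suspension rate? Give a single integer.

4

The common causes are: class size (to graduation rate via class size → principal tenure → free-lunch eligibility → graduation rate; to suspension rate via class size → library usage → suspension rate); commute time (to graduation rate via commute time → homework hours → principal tenure → free-lunch eligibility → graduation rate; to suspension rate via commute time → library usage → suspension rate); extracurricular participation (to graduation rate via extracurricular participation → after-school program uptake → free-lunch eligibility → graduation rate; to suspension rate via extracurricular participation → summer learning loss → library usage → suspension rate); neighborhood income (to graduation rate via neighborhood income → homework hours → principal tenure → free-lunch eligibility → graduation rate; to suspension rate via neighborhood income → library usage → suspension rate).
Every other variable lacks a causal path to at least one of graduation rate and suspension rate.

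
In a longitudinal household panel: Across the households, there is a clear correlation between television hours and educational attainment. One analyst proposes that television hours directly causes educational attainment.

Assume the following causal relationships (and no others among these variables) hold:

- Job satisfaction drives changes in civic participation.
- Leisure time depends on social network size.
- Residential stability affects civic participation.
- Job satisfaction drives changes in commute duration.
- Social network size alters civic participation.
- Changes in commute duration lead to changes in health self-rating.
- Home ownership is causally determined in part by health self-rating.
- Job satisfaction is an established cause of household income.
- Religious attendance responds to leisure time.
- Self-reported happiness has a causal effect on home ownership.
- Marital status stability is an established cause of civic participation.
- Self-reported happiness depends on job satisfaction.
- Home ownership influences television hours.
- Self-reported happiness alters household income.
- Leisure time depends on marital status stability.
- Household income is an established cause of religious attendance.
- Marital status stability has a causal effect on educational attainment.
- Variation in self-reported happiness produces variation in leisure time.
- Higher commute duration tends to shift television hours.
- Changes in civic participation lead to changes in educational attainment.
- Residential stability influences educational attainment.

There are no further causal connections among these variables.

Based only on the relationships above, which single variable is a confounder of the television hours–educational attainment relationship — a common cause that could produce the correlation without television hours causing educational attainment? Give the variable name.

job satisfaction

Job satisfaction has a causal path to television hours (job satisfaction → commute duration → television hours) and a separate causal path to educational attainment (job satisfaction → civic participation → educational attainment), so it is a common cause of both.
No stated relationship gives television hours a causal route to educational attainment, so the correlation is explained by the shared upstream cause rather than a direct effect.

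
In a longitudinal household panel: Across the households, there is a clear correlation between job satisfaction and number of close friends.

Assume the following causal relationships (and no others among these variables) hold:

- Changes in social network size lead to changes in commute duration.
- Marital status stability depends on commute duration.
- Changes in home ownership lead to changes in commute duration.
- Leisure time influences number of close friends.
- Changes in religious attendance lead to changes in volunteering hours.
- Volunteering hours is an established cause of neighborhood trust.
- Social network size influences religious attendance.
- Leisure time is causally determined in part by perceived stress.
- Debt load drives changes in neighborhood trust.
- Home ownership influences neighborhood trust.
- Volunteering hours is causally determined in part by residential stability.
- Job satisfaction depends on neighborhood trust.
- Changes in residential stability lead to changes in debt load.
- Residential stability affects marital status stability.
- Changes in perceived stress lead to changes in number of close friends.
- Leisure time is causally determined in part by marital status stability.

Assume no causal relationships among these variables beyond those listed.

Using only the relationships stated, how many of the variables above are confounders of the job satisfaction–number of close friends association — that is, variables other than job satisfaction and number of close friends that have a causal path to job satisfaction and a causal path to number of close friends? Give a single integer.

3

The common causes are: home ownership (to job satisfaction via home ownership → neighborhood trust → job satisfaction; to number of close friends via home ownership → commute duration → marital status stability → leisure time → number of close friends); residential stability (to job satisfaction via residential stability → volunteering hours → neighborhood trust → job satisfaction; to number of close friends via residential stability → marital status stability → leisure time → number of close friends); social network size (to job satisfaction via social network size → religious attendance → volunteering hours → neighborhood trust → job satisfaction; to number of close friends via social network size → commute duration → marital status stability → leisure time → number of close friends).
Every other variable lacks a causal path to at least one of job satisfaction and number of close friends.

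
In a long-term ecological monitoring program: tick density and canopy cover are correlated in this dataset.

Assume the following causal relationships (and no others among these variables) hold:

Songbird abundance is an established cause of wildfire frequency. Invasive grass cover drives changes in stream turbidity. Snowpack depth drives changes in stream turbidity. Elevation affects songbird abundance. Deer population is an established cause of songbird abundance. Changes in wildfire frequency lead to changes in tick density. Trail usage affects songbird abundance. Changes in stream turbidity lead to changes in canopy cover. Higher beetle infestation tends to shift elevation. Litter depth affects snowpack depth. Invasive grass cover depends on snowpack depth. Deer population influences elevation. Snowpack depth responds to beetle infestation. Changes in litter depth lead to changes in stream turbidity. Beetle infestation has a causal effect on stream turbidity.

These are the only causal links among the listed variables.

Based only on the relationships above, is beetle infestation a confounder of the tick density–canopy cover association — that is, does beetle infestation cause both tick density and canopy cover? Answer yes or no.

yes

Beetle infestation has a causal path to tick density (beetle infestation → elevation → songbird abundance → wildfire frequency → tick density) and to canopy cover (beetle infestation → stream turbidity → canopy cover), so it is a common cause of both — a confounder.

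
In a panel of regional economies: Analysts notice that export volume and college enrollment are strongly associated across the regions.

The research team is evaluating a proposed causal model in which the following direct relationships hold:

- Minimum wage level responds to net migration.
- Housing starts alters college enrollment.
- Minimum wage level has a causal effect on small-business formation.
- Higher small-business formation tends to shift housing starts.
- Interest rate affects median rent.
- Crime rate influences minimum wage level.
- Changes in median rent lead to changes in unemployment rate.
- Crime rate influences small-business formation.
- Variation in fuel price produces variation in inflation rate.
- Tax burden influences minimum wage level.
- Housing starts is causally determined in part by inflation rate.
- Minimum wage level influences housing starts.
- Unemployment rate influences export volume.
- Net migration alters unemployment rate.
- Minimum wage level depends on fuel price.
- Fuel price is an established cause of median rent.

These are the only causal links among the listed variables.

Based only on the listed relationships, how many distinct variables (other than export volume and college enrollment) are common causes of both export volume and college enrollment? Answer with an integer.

2

The common causes are: fuel price (to export volume via fuel price → median rent → unemployment rate → export volume; to college enrollment via fuel price → inflation rate → housing starts → college enrollment); net migration (to export volume via net migration → unemployment rate → export volume; to college enrollment via net migration → minimum wage level → housing starts → college enrollment).
Every other variable lacks a causal path to at least one of export volume and college enrollment.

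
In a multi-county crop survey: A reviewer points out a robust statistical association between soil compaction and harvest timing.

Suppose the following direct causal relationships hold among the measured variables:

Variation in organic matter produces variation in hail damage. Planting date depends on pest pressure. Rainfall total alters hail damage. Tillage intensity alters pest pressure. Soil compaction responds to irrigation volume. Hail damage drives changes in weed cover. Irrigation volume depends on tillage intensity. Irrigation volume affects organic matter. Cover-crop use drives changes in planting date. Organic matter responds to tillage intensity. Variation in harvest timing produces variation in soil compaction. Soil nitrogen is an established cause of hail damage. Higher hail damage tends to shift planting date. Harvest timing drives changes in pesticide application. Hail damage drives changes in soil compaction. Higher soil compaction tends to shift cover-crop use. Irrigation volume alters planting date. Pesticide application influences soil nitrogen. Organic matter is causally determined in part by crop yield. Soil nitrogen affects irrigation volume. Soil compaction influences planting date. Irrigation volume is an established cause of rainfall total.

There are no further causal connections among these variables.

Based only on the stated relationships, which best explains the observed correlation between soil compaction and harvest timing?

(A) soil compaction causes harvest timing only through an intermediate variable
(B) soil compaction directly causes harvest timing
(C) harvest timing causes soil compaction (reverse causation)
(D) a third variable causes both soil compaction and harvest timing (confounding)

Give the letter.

C

The stated link runs harvest timing → soil compaction; soil compaction has no causal path to harvest timing. No variable causes both, so confounding is ruled out. The correlation reflects reverse causation.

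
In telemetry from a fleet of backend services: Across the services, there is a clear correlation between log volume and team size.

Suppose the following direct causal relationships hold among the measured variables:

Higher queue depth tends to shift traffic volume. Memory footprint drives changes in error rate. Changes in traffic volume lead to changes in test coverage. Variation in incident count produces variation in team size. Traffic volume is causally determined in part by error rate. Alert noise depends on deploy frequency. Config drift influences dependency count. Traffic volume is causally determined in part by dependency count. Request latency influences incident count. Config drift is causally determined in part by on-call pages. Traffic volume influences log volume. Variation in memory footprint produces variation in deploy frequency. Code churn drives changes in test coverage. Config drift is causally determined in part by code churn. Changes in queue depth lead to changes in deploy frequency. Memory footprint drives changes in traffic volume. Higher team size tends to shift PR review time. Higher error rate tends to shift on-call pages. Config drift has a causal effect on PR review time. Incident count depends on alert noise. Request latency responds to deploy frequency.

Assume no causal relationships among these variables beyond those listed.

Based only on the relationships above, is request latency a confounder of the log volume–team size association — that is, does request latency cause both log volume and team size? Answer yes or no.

no

Request latency has no stated causal path to log volume. A confounder must cause both variables, so request latency does not qualify.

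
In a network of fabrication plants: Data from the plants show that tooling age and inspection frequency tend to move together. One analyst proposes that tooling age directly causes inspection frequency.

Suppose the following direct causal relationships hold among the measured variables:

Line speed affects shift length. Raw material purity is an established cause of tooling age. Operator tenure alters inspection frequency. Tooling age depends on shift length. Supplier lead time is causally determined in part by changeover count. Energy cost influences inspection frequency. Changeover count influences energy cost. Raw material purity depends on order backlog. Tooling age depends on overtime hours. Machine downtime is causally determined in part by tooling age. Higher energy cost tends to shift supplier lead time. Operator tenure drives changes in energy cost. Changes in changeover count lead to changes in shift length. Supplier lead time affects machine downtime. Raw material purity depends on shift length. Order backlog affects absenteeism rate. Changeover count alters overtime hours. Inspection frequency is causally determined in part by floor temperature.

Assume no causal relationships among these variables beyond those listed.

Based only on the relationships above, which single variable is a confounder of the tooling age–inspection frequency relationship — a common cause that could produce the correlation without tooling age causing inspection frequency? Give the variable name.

changeover count

Changeover count has a causal path to tooling age (changeover count → shift length → tooling age) and a separate causal path to inspection frequency (changeover count → energy cost → inspection frequency), so it is a common cause of both.
No stated relationship gives tooling age a causal route to inspection frequency, so the correlation is explained by the shared upstream cause rather than a direct effect.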